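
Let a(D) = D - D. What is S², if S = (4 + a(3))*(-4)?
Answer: 256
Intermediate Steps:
a(D) = 0
S = -16 (S = (4 + 0)*(-4) = 4*(-4) = -16)
S² = (-16)² = 256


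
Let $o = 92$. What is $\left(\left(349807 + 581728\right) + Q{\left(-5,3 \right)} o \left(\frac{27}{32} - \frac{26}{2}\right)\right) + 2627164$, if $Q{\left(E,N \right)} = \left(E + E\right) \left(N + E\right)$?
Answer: $\frac{7072663}{2} \approx 3.5363 \cdot 10^{6}$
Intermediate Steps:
$Q{\left(E,N \right)} = 2 E \left(E + N\right)$
$\left(\left(349807 + 581728\right) + Q{\left(-5,3 \right)} o \left(\frac{27}{32} - \frac{26}{2}\right)\right) + 2627164 = \left(\left(349807 + 581728\right) + 2 \left(-5\right) \left(-5 + 3\right) 92 \left(\frac{27}{32} - \frac{26}{2}\right)\right) + 2627164 = \left(931535 + 2 \left(-5\right) \left(-2\right) 92 \left(27 \cdot \frac{1}{32} - 13\right)\right) + 2627164 = \left(931535 + 20 \cdot 92 \left(\frac{27}{32} - 13\right)\right) + 2627164 = \left(931535 + 1840 \left(- \frac{389}{32}\right)\right) + 2627164 = \left(931535 - \frac{44735}{2}\right) + 2627164 = \frac{1818335}{2} + 2627164 = \frac{7072663}{2}$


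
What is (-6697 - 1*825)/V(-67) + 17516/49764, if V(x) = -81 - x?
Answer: 1614526/3003 ≈ 537.64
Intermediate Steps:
(-6697 - 1*825)/V(-67) + 17516/49764 = (-6697 - 1*825)/(-81 - 1*(-67)) + 17516/49764 = (-6697 - 825)/(-81 + 67) + 17516*(1/49764) = -7522/(-14) + 151/429 = -7522*(-1/14) + 151/429 = 3761/7 + 151/429 = 1614526/3003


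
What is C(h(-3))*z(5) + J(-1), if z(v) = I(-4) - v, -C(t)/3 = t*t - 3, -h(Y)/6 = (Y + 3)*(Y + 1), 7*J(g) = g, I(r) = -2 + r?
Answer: -694/7 ≈ -99.143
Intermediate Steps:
J(g) = g/7
h(Y) = -6*(1 + Y)*(3 + Y) (h(Y) = -6*(Y + 3)*(Y + 1) = -6*(3 + Y)*(1 + Y) = -6*(1 + Y)*(3 + Y))
C(t) = 9 - 3*t² (C(t) = -3*(t*t - 3) = -3*(t² - 3) = -3*(-3 + t²) = 9 - 3*t²)
z(v) = -6 - v (z(v) = (-2 - 4) - v = -6 - v)
C(h(-3))*z(5) + J(-1) = (9 - 3*(-18 - 24*(-3) - 6*(-3)²)²)*(-6 - 1*5) + (⅐)*(-1) = (9 - 3*(-18 + 72 - 6*9)²)*(-6 - 5) - ⅐ = (9 - 3*(-18 + 72 - 54)²)*(-11) - ⅐ = (9 - 3*0²)*(-11) - ⅐ = (9 - 3*0)*(-11) - ⅐ = (9 + 0)*(-11) - ⅐ = 9*(-11) - ⅐ = -99 - ⅐ = -694/7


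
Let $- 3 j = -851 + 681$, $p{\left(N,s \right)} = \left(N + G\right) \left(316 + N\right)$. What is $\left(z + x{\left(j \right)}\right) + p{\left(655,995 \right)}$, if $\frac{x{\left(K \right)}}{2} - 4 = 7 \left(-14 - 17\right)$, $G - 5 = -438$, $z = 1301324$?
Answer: $1516460$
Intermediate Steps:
$G = -433$ ($G = 5 - 438 = -433$)
$p{\left(N,s \right)} = \left(-433 + N\right) \left(316 + N\right)$ ($p{\left(N,s \right)} = \left(N - 433\right) \left(316 + N\right) = \left(-433 + N\right) \left(316 + N\right)$)
$j = \frac{170}{3}$ ($j = - \frac{-851 + 681}{3} = \left(- \frac{1}{3}\right) \left(-170\right) = \frac{170}{3} \approx 56.667$)
$x{\left(K \right)} = -426$ ($x{\left(K \right)} = 8 + 2 \cdot 7 \left(-14 - 17\right) = 8 + 2 \cdot 7 \left(-31\right) = 8 + 2 \left(-217\right) = 8 - 434 = -426$)
$\left(z + x{\left(j \right)}\right) + p{\left(655,995 \right)} = \left(1301324 - 426\right) - \left(213463 - 429025\right) = 1300898 - -215562 = 1300898 + 215562 = 1516460$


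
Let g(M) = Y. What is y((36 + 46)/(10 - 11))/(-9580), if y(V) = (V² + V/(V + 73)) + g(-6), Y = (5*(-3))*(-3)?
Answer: -61003/86220 ≈ -0.70753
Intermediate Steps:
Y = 45 (Y = -15*(-3) = 45)
g(M) = 45
y(V) = 45 + V² + V/(73 + V) (y(V) = (V² + V/(V + 73)) + 45 = (V² + V/(73 + V)) + 45 = 45 + V² + V/(73 + V))
y((36 + 46)/(10 - 11))/(-9580) = ((3285 + ((36 + 46)/(10 - 11))³ + 46*((36 + 46)/(10 - 11)) + 73*((36 + 46)/(10 - 11))²)/(73 + (36 + 46)/(10 - 11)))/(-9580) = ((3285 + (82/(-1))³ + 46*(82/(-1)) + 73*(82/(-1))²)/(73 + 82/(-1)))*(-1/9580) = ((3285 + (82*(-1))³ + 46*(82*(-1)) + 73*(82*(-1))²)/(73 + 82*(-1)))*(-1/9580) = ((3285 + (-82)³ + 46*(-82) + 73*(-82)²)/(73 - 82))*(-1/9580) = ((3285 - 551368 - 3772 + 73*6724)/(-9))*(-1/9580) = -(3285 - 551368 - 3772 + 490852)/9*(-1/9580) = -⅑*(-61003)*(-1/9580) = (61003/9)*(-1/9580) = -61003/86220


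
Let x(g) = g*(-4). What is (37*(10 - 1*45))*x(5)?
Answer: 25900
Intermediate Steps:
x(g) = -4*g
(37*(10 - 1*45))*x(5) = (37*(10 - 1*45))*(-4*5) = (37*(10 - 45))*(-20) = (37*(-35))*(-20) = -1295*(-20) = 25900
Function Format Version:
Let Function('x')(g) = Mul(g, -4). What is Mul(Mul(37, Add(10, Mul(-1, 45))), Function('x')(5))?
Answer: 25900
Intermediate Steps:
Function('x')(g) = Mul(-4, g)
Mul(Mul(37, Add(10, Mul(-1, 45))), Function('x')(5)) = Mul(Mul(37, Add(10, Mul(-1, 45))), Mul(-4, 5)) = Mul(Mul(37, Add(10, -45)), -20) = Mul(Mul(37, -35), -20) = Mul(-1295, -20) = 25900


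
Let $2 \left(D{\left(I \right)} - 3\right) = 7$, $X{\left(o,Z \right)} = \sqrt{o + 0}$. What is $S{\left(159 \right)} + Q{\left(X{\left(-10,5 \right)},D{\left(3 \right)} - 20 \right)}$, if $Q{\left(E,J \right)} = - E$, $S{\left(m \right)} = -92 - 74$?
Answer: $-166 - i \sqrt{10} \approx -166.0 - 3.1623 i$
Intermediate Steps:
$X{\left(o,Z \right)} = \sqrt{o}$
$D{\left(I \right)} = \frac{13}{2}$ ($D{\left(I \right)} = 3 + \frac{1}{2} \cdot 7 = 3 + \frac{7}{2} = \frac{13}{2}$)
$S{\left(m \right)} = -166$
$S{\left(159 \right)} + Q{\left(X{\left(-10,5 \right)},D{\left(3 \right)} - 20 \right)} = -166 - \sqrt{-10} = -166 - i \sqrt{10}$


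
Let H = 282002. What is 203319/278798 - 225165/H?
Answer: -1359796758/19655398399 ≈ -0.069182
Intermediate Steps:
203319/278798 - 225165/H = 203319/278798 - 225165/282002 = -1359796758/19655398399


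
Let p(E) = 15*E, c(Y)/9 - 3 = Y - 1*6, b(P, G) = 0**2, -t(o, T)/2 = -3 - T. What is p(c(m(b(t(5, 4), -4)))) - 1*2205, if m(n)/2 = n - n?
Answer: -2610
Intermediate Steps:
t(o, T) = 6 + 2*T (t(o, T) = -2*(-3 - T) = 6 + 2*T)
b(P, G) = 0
m(n) = 0 (m(n) = 2*(n - n) = 2*0 = 0)
c(Y) = -27 + 9*Y (c(Y) = 27 + 9*(Y - 1*6) = 27 + 9*(Y - 6) = 27 + 9*(-6 + Y) = 27 + (-54 + 9*Y) = -27 + 9*Y)
p(c(m(b(t(5, 4), -4)))) - 1*2205 = 15*(-27 + 9*0) - 1*2205 = 15*(-27 + 0) - 2205 = 15*(-27) - 2205 = -405 - 2205 = -2610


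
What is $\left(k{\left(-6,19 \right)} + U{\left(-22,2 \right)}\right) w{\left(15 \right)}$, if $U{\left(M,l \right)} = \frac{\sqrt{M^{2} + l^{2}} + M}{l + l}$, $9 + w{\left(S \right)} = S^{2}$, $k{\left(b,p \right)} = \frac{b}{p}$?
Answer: $- \frac{23868}{19} + 108 \sqrt{122} \approx -63.312$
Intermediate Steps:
$w{\left(S \right)} = -9 + S^{2}$
$U{\left(M,l \right)} = \frac{M + \sqrt{M^{2} + l^{2}}}{2 l}$
$\left(k{\left(-6,19 \right)} + U{\left(-22,2 \right)}\right) w{\left(15 \right)} = \left(- \frac{6}{19} + \frac{-22 + \sqrt{\left(-22\right)^{2} + 2^{2}}}{2 \cdot 2}\right) \left(-9 + 15^{2}\right) = \left(\left(-6\right) \frac{1}{19} + \frac{1}{2} \cdot \frac{1}{2} \left(-22 + \sqrt{484 + 4}\right)\right) \left(-9 + 225\right) = \left(- \frac{6}{19} + \frac{1}{2} \cdot \frac{1}{2} \left(-22 + \sqrt{488}\right)\right) 216 = \left(- \frac{6}{19} + \frac{1}{2} \cdot \frac{1}{2} \left(-22 + 2 \sqrt{122}\right)\right) 216 = \left(- \frac{6}{19} - \left(\frac{11}{2} - \frac{\sqrt{122}}{2}\right)\right) 216 = \left(- \frac{221}{38} + \frac{\sqrt{122}}{2}\right) 216 = - \frac{23868}{19} + 108 \sqrt{122}$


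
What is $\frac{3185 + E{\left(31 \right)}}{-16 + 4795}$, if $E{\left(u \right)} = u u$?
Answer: $\frac{1382}{1593} \approx 0.86755$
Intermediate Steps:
$E{\left(u \right)} = u^{2}$
$\frac{3185 + E{\left(31 \right)}}{-16 + 4795} = \frac{3185 + 31^{2}}{-16 + 4795} = \frac{3185 + 961}{4779} = 4146 \cdot \frac{1}{4779} = \frac{1382}{1593}$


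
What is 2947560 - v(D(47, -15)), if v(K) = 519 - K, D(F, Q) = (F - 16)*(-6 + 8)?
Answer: 2947103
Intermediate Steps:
D(F, Q) = -32 + 2*F (D(F, Q) = (-16 + F)*2 = -32 + 2*F)
2947560 - v(D(47, -15)) = 2947560 - (519 - (-32 + 2*47)) = 2947560 - (519 - (-32 + 94)) = 2947560 - (519 - 1*62) = 2947560 - (519 - 62) = 2947560 - 1*457 = 2947560 - 457 = 2947103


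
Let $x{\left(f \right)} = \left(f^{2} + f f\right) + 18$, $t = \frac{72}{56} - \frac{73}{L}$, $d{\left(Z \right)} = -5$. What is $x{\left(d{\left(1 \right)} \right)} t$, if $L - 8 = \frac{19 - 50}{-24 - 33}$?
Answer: $- \frac{1682592}{3409} \approx -493.57$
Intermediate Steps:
$L = \frac{487}{57}$ ($L = 8 + \frac{19 - 50}{-24 - 33} = 8 - \frac{31}{-57} = 8 - - \frac{31}{57} = 8 + \frac{31}{57} = \frac{487}{57} \approx 8.5439$)
$t = - \frac{24744}{3409}$ ($t = \frac{72}{56} - \frac{73}{\frac{487}{57}} = 72 \cdot \frac{1}{56} - \frac{4161}{487} = \frac{9}{7} - \frac{4161}{487} = - \frac{24744}{3409} \approx -7.2584$)
$x{\left(f \right)} = 18 + 2 f^{2}$ ($x{\left(f \right)} = \left(f^{2} + f^{2}\right) + 18 = 2 f^{2} + 18 = 18 + 2 f^{2}$)
$x{\left(d{\left(1 \right)} \right)} t = \left(18 + 2 \left(-5\right)^{2}\right) \left(- \frac{24744}{3409}\right) = \left(18 + 2 \cdot 25\right) \left(- \frac{24744}{3409}\right) = \left(18 + 50\right) \left(- \frac{24744}{3409}\right) = 68 \left(- \frac{24744}{3409}\right) = - \frac{1682592}{3409}$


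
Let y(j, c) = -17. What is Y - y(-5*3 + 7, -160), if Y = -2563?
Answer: -2546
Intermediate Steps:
Y - y(-5*3 + 7, -160) = -2563 - 1*(-17) = -2563 + 17 = -2546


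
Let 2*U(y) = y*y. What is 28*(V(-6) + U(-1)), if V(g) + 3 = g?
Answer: -238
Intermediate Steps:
V(g) = -3 + g
U(y) = y**2/2 (U(y) = (y*y)/2 = y**2/2)
28*(V(-6) + U(-1)) = 28*((-3 - 6) + (1/2)*(-1)**2) = 28*(-9 + (1/2)*1) = 28*(-9 + 1/2) = 28*(-17/2) = -238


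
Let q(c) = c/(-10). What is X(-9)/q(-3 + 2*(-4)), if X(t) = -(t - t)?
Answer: 0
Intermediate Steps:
X(t) = 0 (X(t) = -1*0 = 0)
q(c) = -c/10 (q(c) = c*(-⅒) = -c/10)
X(-9)/q(-3 + 2*(-4)) = 0/((-(-3 + 2*(-4))/10)) = 0/((-(-3 - 8)/10)) = 0/((-⅒*(-11))) = 0/(11/10) = 0*(10/11) = 0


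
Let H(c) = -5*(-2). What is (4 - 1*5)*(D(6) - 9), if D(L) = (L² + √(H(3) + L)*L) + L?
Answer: -57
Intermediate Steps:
H(c) = 10
D(L) = L + L² + L*√(10 + L) (D(L) = (L² + √(10 + L)*L) + L = (L² + L*√(10 + L)) + L = L + L² + L*√(10 + L))
(4 - 1*5)*(D(6) - 9) = (4 - 1*5)*(6*(1 + 6 + √(10 + 6)) - 9) = (4 - 5)*(6*(1 + 6 + √16) - 9) = -(6*(1 + 6 + 4) - 9) = -(6*11 - 9) = -(66 - 9) = -1*57 = -57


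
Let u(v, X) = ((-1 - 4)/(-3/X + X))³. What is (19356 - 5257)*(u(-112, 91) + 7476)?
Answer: 59790730540755234923/567252300952 ≈ 1.0540e+8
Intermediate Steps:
u(v, X) = -125/(X - 3/X)³ (u(v, X) = (-5/(X - 3/X))³ = -125/(X - 3/X)³)
(19356 - 5257)*(u(-112, 91) + 7476) = (19356 - 5257)*(-125*91³/(-3 + 91²)³ + 7476) = 14099*(-125*753571/(-3 + 8281)³ + 7476) = 14099*(-125*753571/8278³ + 7476) = 14099*(-125*753571*1/567252300952 + 7476) = 14099*(-94196375/567252300952 + 7476) = 14099*(4240778107720777/567252300952) = 59790730540755234923/567252300952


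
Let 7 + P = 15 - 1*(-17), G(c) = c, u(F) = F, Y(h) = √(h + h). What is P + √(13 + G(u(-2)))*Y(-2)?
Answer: 25 + 2*I*√11 ≈ 25.0 + 6.6332*I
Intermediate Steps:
Y(h) = √2*√h (Y(h) = √(2*h) = √2*√h)
P = 25 (P = -7 + (15 - 1*(-17)) = -7 + (15 + 17) = -7 + 32 = 25)
P + √(13 + G(u(-2)))*Y(-2) = 25 + √(13 - 2)*(√2*√(-2)) = 25 + √11*(√2*(I*√2)) = 25 + √11*(2*I) = 25 + 2*I*√11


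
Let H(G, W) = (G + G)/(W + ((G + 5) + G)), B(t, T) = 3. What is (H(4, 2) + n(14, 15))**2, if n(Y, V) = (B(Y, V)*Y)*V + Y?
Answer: 93470224/225 ≈ 4.1542e+5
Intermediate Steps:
H(G, W) = 2*G/(5 + W + 2*G) (H(G, W) = (2*G)/(W + ((5 + G) + G)) = (2*G)/(W + (5 + 2*G)) = (2*G)/(5 + W + 2*G) = 2*G/(5 + W + 2*G))
n(Y, V) = Y + 3*V*Y (n(Y, V) = (3*Y)*V + Y = 3*V*Y + Y = Y + 3*V*Y)
(H(4, 2) + n(14, 15))**2 = (2*4/(5 + 2 + 2*4) + 14*(1 + 3*15))**2 = (2*4/(5 + 2 + 8) + 14*(1 + 45))**2 = (2*4/15 + 14*46)**2 = (2*4*(1/15) + 644)**2 = (8/15 + 644)**2 = (9668/15)**2 = 93470224/225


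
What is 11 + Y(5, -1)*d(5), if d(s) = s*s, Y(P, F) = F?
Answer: -14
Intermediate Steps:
d(s) = s**2
11 + Y(5, -1)*d(5) = 11 - 1*5**2 = 11 - 1*25 = 11 - 25 = -14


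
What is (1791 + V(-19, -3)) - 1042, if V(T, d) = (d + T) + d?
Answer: 724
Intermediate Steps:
V(T, d) = T + 2*d (V(T, d) = (T + d) + d = T + 2*d)
(1791 + V(-19, -3)) - 1042 = (1791 + (-19 + 2*(-3))) - 1042 = (1791 + (-19 - 6)) - 1042 = (1791 - 25) - 1042 = 1766 - 1042 = 724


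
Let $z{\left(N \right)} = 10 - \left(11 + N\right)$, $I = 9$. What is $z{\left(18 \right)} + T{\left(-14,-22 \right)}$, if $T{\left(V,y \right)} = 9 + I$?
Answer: $-1$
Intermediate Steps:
$T{\left(V,y \right)} = 18$ ($T{\left(V,y \right)} = 9 + 9 = 18$)
$z{\left(N \right)} = -1 - N$
$z{\left(18 \right)} + T{\left(-14,-22 \right)} = \left(-1 - 18\right) + 18 = -19 + 18 = -1$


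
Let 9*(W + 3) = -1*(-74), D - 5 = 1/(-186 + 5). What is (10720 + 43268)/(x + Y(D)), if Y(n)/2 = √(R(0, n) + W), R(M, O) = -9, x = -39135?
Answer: -19015383420/13783934161 - 323928*I*√34/13783934161 ≈ -1.3795 - 0.00013703*I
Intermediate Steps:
D = 904/181 (D = 5 + 1/(-186 + 5) = 5 + 1/(-181) = 5 - 1/181 = 904/181 ≈ 4.9945)
W = 47/9 (W = -3 + (-1*(-74))/9 = -3 + (⅑)*74 = -3 + 74/9 = 47/9 ≈ 5.2222)
Y(n) = 2*I*√34/3 (Y(n) = 2*√(-9 + 47/9) = 2*√(-34/9) = 2*(I*√34/3) = 2*I*√34/3)
(10720 + 43268)/(x + Y(D)) = (10720 + 43268)/(-39135 + 2*I*√34/3) = 53988/(-39135 + 2*I*√34/3)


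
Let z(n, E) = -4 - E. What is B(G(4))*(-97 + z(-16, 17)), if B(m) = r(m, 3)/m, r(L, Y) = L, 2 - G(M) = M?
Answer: -118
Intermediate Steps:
G(M) = 2 - M
B(m) = 1 (B(m) = m/m = 1)
B(G(4))*(-97 + z(-16, 17)) = 1*(-97 + (-4 - 1*17)) = 1*(-97 + (-4 - 17)) = 1*(-97 - 21) = 1*(-118) = -118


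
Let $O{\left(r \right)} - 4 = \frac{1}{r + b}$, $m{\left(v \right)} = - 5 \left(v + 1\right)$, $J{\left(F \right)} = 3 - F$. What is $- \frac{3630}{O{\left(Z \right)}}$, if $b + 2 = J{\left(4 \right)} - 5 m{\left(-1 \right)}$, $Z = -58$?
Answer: $- \frac{73810}{81} \approx -911.23$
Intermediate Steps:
$m{\left(v \right)} = -5 - 5 v$ ($m{\left(v \right)} = - 5 \left(1 + v\right) = -5 - 5 v$)
$b = -3$ ($b = -2 + \left(\left(3 - 4\right) - 5 \left(-5 - -5\right)\right) = -2 + \left(\left(3 - 4\right) - 5 \left(-5 + 5\right)\right) = -2 - 1 = -3$)
$O{\left(r \right)} = 4 + \frac{1}{-3 + r}$ ($O{\left(r \right)} = 4 + \frac{1}{r - 3} = 4 + \frac{1}{-3 + r}$)
$- \frac{3630}{O{\left(Z \right)}} = - \frac{3630}{\frac{1}{-3 - 58} \left(-11 + 4 \left(-58\right)\right)} = - \frac{3630}{\frac{1}{-61} \left(-11 - 232\right)} = - \frac{3630}{\left(- \frac{1}{61}\right) \left(-243\right)} = - \frac{3630}{\frac{243}{61}} = \left(-3630\right) \frac{61}{243} = - \frac{73810}{81}$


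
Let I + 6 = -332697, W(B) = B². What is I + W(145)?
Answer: -311678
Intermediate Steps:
I = -332703 (I = -6 - 332697 = -332703)
I + W(145) = -332703 + 145² = -332703 + 21025 = -311678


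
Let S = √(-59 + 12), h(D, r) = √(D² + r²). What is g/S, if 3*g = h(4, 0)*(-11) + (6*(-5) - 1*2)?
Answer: 76*I*√47/141 ≈ 3.6952*I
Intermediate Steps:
S = I*√47 (S = √(-47) = I*√47 ≈ 6.8557*I)
g = -76/3 (g = (√(4² + 0²)*(-11) + (6*(-5) - 1*2))/3 = (√(16 + 0)*(-11) + (-30 - 2))/3 = (√16*(-11) - 32)/3 = (4*(-11) - 32)/3 = (-44 - 32)/3 = (⅓)*(-76) = -76/3 ≈ -25.333)
g/S = -76*(-I*√47/47)/3 = -(-76)*I*√47/141 = 76*I*√47/141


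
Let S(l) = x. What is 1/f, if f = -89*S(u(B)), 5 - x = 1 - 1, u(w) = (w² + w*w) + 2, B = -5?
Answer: -1/445 ≈ -0.0022472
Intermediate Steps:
u(w) = 2 + 2*w² (u(w) = (w² + w²) + 2 = 2*w² + 2 = 2 + 2*w²)
x = 5 (x = 5 - (1 - 1) = 5 - 1*0 = 5 + 0 = 5)
S(l) = 5
f = -445 (f = -89*5 = -445)
1/f = 1/(-445) = -1/445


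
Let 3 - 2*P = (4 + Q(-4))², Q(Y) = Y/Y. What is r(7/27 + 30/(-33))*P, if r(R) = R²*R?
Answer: 7189057/2381643 ≈ 3.0185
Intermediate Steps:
Q(Y) = 1
r(R) = R³
P = -11 (P = 3/2 - (4 + 1)²/2 = 3/2 - ½*5² = 3/2 - ½*25 = 3/2 - 25/2 = -11)
r(7/27 + 30/(-33))*P = (7/27 + 30/(-33))³*(-11) = (7*(1/27) + 30*(-1/33))³*(-11) = (7/27 - 10/11)³*(-11) = (-193/297)³*(-11) = -7189057/26198073*(-11) = 7189057/2381643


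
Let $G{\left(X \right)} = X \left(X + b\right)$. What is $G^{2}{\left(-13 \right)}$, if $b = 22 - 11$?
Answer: $676$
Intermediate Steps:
$b = 11$ ($b = 22 - 11 = 11$)
$G{\left(X \right)} = X \left(11 + X\right)$ ($G{\left(X \right)} = X \left(X + 11\right) = X \left(11 + X\right)$)
$G^{2}{\left(-13 \right)} = \left(- 13 \left(11 - 13\right)\right)^{2} = \left(\left(-13\right) \left(-2\right)\right)^{2} = 26^{2} = 676$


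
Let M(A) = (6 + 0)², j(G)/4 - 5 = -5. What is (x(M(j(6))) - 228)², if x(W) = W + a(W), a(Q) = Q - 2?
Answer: 24964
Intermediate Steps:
a(Q) = -2 + Q
j(G) = 0 (j(G) = 20 + 4*(-5) = 20 - 20 = 0)
M(A) = 36 (M(A) = 6² = 36)
x(W) = -2 + 2*W (x(W) = W + (-2 + W) = -2 + 2*W)
(x(M(j(6))) - 228)² = ((-2 + 2*36) - 228)² = ((-2 + 72) - 228)² = (70 - 228)² = (-158)² = 24964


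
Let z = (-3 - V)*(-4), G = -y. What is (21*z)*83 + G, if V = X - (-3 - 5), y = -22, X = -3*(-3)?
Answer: 139462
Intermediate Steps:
X = 9
V = 17 (V = 9 - (-3 - 5) = 9 - 1*(-8) = 9 + 8 = 17)
G = 22 (G = -1*(-22) = 22)
z = 80 (z = (-3 - 1*17)*(-4) = (-3 - 17)*(-4) = -20*(-4) = 80)
(21*z)*83 + G = (21*80)*83 + 22 = 1680*83 + 22 = 139440 + 22 = 139462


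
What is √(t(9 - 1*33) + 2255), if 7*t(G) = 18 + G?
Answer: √110453/7 ≈ 47.478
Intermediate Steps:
t(G) = 18/7 + G/7 (t(G) = (18 + G)/7 = 18/7 + G/7)
√(t(9 - 1*33) + 2255) = √((18/7 + (9 - 1*33)/7) + 2255) = √((18/7 + (9 - 33)/7) + 2255) = √((18/7 + (⅐)*(-24)) + 2255) = √((18/7 - 24/7) + 2255) = √(-6/7 + 2255) = √(15779/7) = √110453/7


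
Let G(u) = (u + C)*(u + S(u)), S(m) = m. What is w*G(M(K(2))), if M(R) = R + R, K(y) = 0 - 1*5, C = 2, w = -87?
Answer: -13920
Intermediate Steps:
K(y) = -5 (K(y) = 0 - 5 = -5)
M(R) = 2*R
G(u) = 2*u*(2 + u) (G(u) = (u + 2)*(u + u) = (2 + u)*(2*u) = 2*u*(2 + u))
w*G(M(K(2))) = -174*2*(-5)*(2 + 2*(-5)) = -174*(-10)*(2 - 10) = -174*(-10)*(-8) = -87*160 = -13920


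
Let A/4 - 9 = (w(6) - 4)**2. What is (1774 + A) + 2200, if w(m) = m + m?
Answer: 4266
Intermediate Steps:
w(m) = 2*m
A = 292 (A = 36 + 4*(2*6 - 4)**2 = 36 + 4*(12 - 4)**2 = 36 + 4*8**2 = 36 + 4*64 = 36 + 256 = 292)
(1774 + A) + 2200 = (1774 + 292) + 2200 = 2066 + 2200 = 4266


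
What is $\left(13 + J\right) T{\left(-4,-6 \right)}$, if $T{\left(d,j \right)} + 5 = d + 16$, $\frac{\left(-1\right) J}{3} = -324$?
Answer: $6895$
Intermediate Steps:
$J = 972$ ($J = \left(-3\right) \left(-324\right) = 972$)
$T{\left(d,j \right)} = 11 + d$ ($T{\left(d,j \right)} = -5 + \left(d + 16\right) = -5 + \left(16 + d\right) = 11 + d$)
$\left(13 + J\right) T{\left(-4,-6 \right)} = \left(13 + 972\right) \left(11 - 4\right) = 985 \cdot 7 = 6895$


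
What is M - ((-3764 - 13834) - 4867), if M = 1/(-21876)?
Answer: 491444339/21876 ≈ 22465.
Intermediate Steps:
M = -1/21876 ≈ -4.5712e-5
M - ((-3764 - 13834) - 4867) = -1/21876 - ((-3764 - 13834) - 4867) = -1/21876 - (-17598 - 4867) = -1/21876 - 1*(-22465) = -1/21876 + 22465 = 491444339/21876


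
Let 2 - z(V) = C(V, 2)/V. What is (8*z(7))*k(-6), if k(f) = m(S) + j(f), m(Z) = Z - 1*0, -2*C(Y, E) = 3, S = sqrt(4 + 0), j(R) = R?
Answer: -496/7 ≈ -70.857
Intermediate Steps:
S = 2 (S = sqrt(4) = 2)
C(Y, E) = -3/2 (C(Y, E) = -1/2*3 = -3/2)
m(Z) = Z (m(Z) = Z + 0 = Z)
z(V) = 2 + 3/(2*V) (z(V) = 2 - (-3)/(2*V) = 2 + 3/(2*V))
k(f) = 2 + f
(8*z(7))*k(-6) = (8*(2 + (3/2)/7))*(2 - 6) = (8*(2 + (3/2)*(1/7)))*(-4) = (8*(2 + 3/14))*(-4) = (8*(31/14))*(-4) = (124/7)*(-4) = -496/7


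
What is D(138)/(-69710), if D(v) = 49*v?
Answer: -3381/34855 ≈ -0.097002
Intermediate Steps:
D(138)/(-69710) = (49*138)/(-69710) = 6762*(-1/69710) = -3381/34855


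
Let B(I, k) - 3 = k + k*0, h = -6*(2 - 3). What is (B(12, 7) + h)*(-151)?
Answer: -2416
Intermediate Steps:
h = 6 (h = -6*(-1) = 6)
B(I, k) = 3 + k (B(I, k) = 3 + (k + k*0) = 3 + (k + 0) = 3 + k)
(B(12, 7) + h)*(-151) = ((3 + 7) + 6)*(-151) = (10 + 6)*(-151) = 16*(-151) = -2416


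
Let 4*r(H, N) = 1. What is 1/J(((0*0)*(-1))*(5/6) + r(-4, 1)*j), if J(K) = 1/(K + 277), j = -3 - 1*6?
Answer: 1099/4 ≈ 274.75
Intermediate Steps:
r(H, N) = ¼ (r(H, N) = (¼)*1 = ¼)
j = -9 (j = -3 - 6 = -9)
J(K) = 1/(277 + K)
1/J(((0*0)*(-1))*(5/6) + r(-4, 1)*j) = 1/(1/(277 + (((0*0)*(-1))*(5/6) + (¼)*(-9)))) = 1/(1/(277 + ((0*(-1))*(5*(⅙)) - 9/4))) = 1/(1/(277 + (0*(⅚) - 9/4))) = 1/(1/(277 + (0 - 9/4))) = 1/(1/(277 - 9/4)) = 1/(1/(1099/4)) = 1/(4/1099) = 1099/4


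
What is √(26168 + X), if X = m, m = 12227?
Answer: √38395 ≈ 195.95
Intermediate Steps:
X = 12227
√(26168 + X) = √(26168 + 12227) = √38395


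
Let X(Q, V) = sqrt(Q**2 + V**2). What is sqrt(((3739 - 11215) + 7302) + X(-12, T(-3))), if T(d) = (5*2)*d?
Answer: sqrt(-174 + 6*sqrt(29)) ≈ 11.903*I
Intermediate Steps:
T(d) = 10*d
sqrt(((3739 - 11215) + 7302) + X(-12, T(-3))) = sqrt(((3739 - 11215) + 7302) + sqrt((-12)**2 + (10*(-3))**2)) = sqrt((-7476 + 7302) + sqrt(144 + (-30)**2)) = sqrt(-174 + sqrt(144 + 900)) = sqrt(-174 + sqrt(1044)) = sqrt(-174 + 6*sqrt(29))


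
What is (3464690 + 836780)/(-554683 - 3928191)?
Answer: -2150735/2241437 ≈ -0.95953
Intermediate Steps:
(3464690 + 836780)/(-554683 - 3928191) = 4301470/(-4482874) = 4301470*(-1/4482874) = -2150735/2241437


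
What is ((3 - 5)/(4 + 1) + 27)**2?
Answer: 17689/25 ≈ 707.56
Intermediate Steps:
((3 - 5)/(4 + 1) + 27)**2 = (-2/5 + 27)**2 = (133/5)**2 = 17689/25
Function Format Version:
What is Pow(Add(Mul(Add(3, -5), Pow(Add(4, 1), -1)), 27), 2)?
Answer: Rational(17689, 25) ≈ 707.56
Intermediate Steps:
Pow(Add(Mul(Add(3, -5), Pow(Add(4, 1), -1)), 27), 2) = Pow(Add(Mul(-2, Pow(5, -1)), 27), 2) = Pow(Add(Mul(-2, Rational(1, 5)), 27), 2) = Pow(Add(Rational(-2, 5), 27), 2) = Pow(Rational(133, 5), 2) = Rational(17689, 25)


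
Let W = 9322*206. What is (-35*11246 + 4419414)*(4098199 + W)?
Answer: 24229426173924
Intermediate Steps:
W = 1920332
(-35*11246 + 4419414)*(4098199 + W) = (-35*11246 + 4419414)*(4098199 + 1920332) = (-393610 + 4419414)*6018531 = 4025804*6018531 = 24229426173924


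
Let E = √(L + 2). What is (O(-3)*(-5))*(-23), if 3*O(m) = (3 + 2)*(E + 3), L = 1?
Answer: 575 + 575*√3/3 ≈ 906.98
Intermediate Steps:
E = √3 (E = √(1 + 2) = √3 ≈ 1.7320)
O(m) = 5 + 5*√3/3 (O(m) = ((3 + 2)*(√3 + 3))/3 = (5*(3 + √3))/3 = (15 + 5*√3)/3 = 5 + 5*√3/3)
(O(-3)*(-5))*(-23) = ((5 + 5*√3/3)*(-5))*(-23) = (-25 - 25*√3/3)*(-23) = 575 + 575*√3/3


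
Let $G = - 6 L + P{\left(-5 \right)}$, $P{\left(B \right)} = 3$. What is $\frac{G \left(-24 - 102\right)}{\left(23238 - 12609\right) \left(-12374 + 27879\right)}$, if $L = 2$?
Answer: $\frac{18}{2615915} \approx 6.881 \cdot 10^{-6}$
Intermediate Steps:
$G = -9$ ($G = \left(-6\right) 2 + 3 = -12 + 3 = -9$)
$\frac{G \left(-24 - 102\right)}{\left(23238 - 12609\right) \left(-12374 + 27879\right)} = \frac{\left(-9\right) \left(-24 - 102\right)}{\left(23238 - 12609\right) \left(-12374 + 27879\right)} = \frac{\left(-9\right) \left(-126\right)}{10629 \cdot 15505} = \frac{1134}{164802645} = 1134 \cdot \frac{1}{164802645} = \frac{18}{2615915}$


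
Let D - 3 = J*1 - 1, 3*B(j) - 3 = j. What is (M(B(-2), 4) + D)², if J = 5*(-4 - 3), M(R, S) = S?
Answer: 841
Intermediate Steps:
B(j) = 1 + j/3
J = -35 (J = 5*(-7) = -35)
D = -33 (D = 3 + (-35*1 - 1) = 3 + (-35 - 1) = 3 - 36 = -33)
(M(B(-2), 4) + D)² = (4 - 33)² = (-29)² = 841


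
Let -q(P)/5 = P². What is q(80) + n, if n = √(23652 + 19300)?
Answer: -32000 + 2*√10738 ≈ -31793.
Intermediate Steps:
n = 2*√10738 (n = √42952 = 2*√10738 ≈ 207.25)
q(P) = -5*P²
q(80) + n = -5*80² + 2*√10738 = -5*6400 + 2*√10738 = -32000 + 2*√10738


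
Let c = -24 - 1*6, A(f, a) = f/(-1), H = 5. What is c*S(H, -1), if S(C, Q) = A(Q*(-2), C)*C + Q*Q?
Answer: 270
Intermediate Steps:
A(f, a) = -f (A(f, a) = f*(-1) = -f)
S(C, Q) = Q**2 + 2*C*Q (S(C, Q) = (-Q*(-2))*C + Q*Q = (-(-2)*Q)*C + Q**2 = (2*Q)*C + Q**2 = 2*C*Q + Q**2 = Q**2 + 2*C*Q)
c = -30 (c = -24 - 6 = -30)
c*S(H, -1) = -(-30)*(-1 + 2*5) = -(-30)*(-1 + 10) = -(-30)*9 = -30*(-9) = 270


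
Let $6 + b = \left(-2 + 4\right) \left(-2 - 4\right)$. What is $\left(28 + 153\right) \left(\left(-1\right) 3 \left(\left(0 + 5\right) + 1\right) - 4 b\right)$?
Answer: $9774$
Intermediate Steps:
$b = -18$ ($b = -6 + \left(-2 + 4\right) \left(-2 - 4\right) = -6 + 2 \left(-6\right) = -6 - 12 = -18$)
$\left(28 + 153\right) \left(\left(-1\right) 3 \left(\left(0 + 5\right) + 1\right) - 4 b\right) = \left(28 + 153\right) \left(\left(-1\right) 3 \left(\left(0 + 5\right) + 1\right) - -72\right) = 181 \left(- 3 \left(5 + 1\right) + 72\right) = 181 \left(\left(-3\right) 6 + 72\right) = 181 \left(-18 + 72\right) = 181 \cdot 54 = 9774$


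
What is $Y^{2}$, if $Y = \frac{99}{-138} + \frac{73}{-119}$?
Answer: $\frac{53071225}{29964676} \approx 1.7711$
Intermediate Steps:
$Y = - \frac{7285}{5474}$ ($Y = 99 \left(- \frac{1}{138}\right) + 73 \left(- \frac{1}{119}\right) = - \frac{33}{46} - \frac{73}{119} = - \frac{7285}{5474} \approx -1.3308$)
$Y^{2} = \left(- \frac{7285}{5474}\right)^{2} = \frac{53071225}{29964676}$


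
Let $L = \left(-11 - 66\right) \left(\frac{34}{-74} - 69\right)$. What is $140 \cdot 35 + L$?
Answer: $\frac{379190}{37} \approx 10248.0$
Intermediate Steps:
$L = \frac{197890}{37}$ ($L = - 77 \left(34 \left(- \frac{1}{74}\right) - 69\right) = - 77 \left(- \frac{17}{37} - 69\right) = \left(-77\right) \left(- \frac{2570}{37}\right) = \frac{197890}{37} \approx 5348.4$)
$140 \cdot 35 + L = 140 \cdot 35 + \frac{197890}{37} = 4900 + \frac{197890}{37} = \frac{379190}{37}$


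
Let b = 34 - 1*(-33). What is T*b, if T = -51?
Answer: -3417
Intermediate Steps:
b = 67 (b = 34 + 33 = 67)
T*b = -51*67 = -3417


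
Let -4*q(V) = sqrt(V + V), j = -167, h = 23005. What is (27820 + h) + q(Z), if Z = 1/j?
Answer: 50825 - I*sqrt(334)/668 ≈ 50825.0 - 0.027359*I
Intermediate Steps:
Z = -1/167 (Z = 1/(-167) = -1/167 ≈ -0.0059880)
q(V) = -sqrt(2)*sqrt(V)/4 (q(V) = -sqrt(V + V)/4 = -sqrt(2)*sqrt(V)/4)
(27820 + h) + q(Z) = (27820 + 23005) - sqrt(2)*sqrt(-1/167)/4 = 50825 - sqrt(2)*I*sqrt(167)/167/4 = 50825 - I*sqrt(334)/668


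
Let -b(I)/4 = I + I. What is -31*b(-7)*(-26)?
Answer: 45136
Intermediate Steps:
b(I) = -8*I (b(I) = -4*(I + I) = -8*I)
-31*b(-7)*(-26) = -(-248)*(-7)*(-26) = -31*56*(-26) = -1736*(-26) = 45136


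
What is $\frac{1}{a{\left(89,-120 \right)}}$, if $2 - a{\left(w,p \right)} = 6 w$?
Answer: $- \frac{1}{532} \approx -0.0018797$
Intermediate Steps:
$a{\left(w,p \right)} = 2 - 6 w$
$\frac{1}{a{\left(89,-120 \right)}} = \frac{1}{2 - 534} = \frac{1}{-532} = - \frac{1}{532}$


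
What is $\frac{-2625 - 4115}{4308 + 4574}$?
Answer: $- \frac{3370}{4441} \approx -0.75884$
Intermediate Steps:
$\frac{-2625 - 4115}{4308 + 4574} = - \frac{6740}{8882} = \left(-6740\right) \frac{1}{8882} = - \frac{3370}{4441}$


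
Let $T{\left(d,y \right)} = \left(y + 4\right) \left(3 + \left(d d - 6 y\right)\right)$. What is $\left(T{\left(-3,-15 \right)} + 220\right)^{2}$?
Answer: $813604$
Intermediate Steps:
$T{\left(d,y \right)} = \left(4 + y\right) \left(3 + d^{2} - 6 y\right)$ ($T{\left(d,y \right)} = \left(4 + y\right) \left(3 + \left(d^{2} - 6 y\right)\right) = \left(4 + y\right) \left(3 + d^{2} - 6 y\right)$)
$\left(T{\left(-3,-15 \right)} + 220\right)^{2} = \left(\left(12 - -315 - 6 \left(-15\right)^{2} + 4 \left(-3\right)^{2} - 15 \left(-3\right)^{2}\right) + 220\right)^{2} = \left(\left(12 + 315 - 1350 + 4 \cdot 9 - 135\right) + 220\right)^{2} = \left(\left(12 + 315 - 1350 + 36 - 135\right) + 220\right)^{2} = \left(-1122 + 220\right)^{2} = \left(-902\right)^{2} = 813604$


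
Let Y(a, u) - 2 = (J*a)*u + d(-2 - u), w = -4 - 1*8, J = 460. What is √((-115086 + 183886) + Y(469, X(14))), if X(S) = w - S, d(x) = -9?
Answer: I*√5540447 ≈ 2353.8*I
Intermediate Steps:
w = -12 (w = -4 - 8 = -12)
X(S) = -12 - S
Y(a, u) = -7 + 460*a*u (Y(a, u) = 2 + ((460*a)*u - 9) = 2 + (460*a*u - 9) = 2 + (-9 + 460*a*u) = -7 + 460*a*u)
√((-115086 + 183886) + Y(469, X(14))) = √((-115086 + 183886) + (-7 + 460*469*(-12 - 1*14))) = √(68800 + (-7 + 460*469*(-12 - 14))) = √(68800 + (-7 + 460*469*(-26))) = √(68800 + (-7 - 5609240)) = √(68800 - 5609247) = √(-5540447) = I*√5540447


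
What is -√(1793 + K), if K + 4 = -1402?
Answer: -3*√43 ≈ -19.672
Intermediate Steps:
K = -1406 (K = -4 - 1402 = -1406)
-√(1793 + K) = -√(1793 - 1406) = -√387 = -3*√43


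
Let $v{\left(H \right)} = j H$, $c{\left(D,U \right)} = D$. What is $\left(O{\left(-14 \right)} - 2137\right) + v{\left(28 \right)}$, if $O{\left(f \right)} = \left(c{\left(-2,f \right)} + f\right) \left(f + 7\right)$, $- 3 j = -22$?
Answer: $- \frac{5459}{3} \approx -1819.7$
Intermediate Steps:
$j = \frac{22}{3}$ ($j = \left(- \frac{1}{3}\right) \left(-22\right) = \frac{22}{3} \approx 7.3333$)
$O{\left(f \right)} = \left(-2 + f\right) \left(7 + f\right)$ ($O{\left(f \right)} = \left(-2 + f\right) \left(f + 7\right) = \left(-2 + f\right) \left(7 + f\right)$)
$v{\left(H \right)} = \frac{22 H}{3}$
$\left(O{\left(-14 \right)} - 2137\right) + v{\left(28 \right)} = \left(\left(-14 + \left(-14\right)^{2} + 5 \left(-14\right)\right) - 2137\right) + \frac{22}{3} \cdot 28 = \left(\left(-14 + 196 - 70\right) - 2137\right) + \frac{616}{3} = \left(112 - 2137\right) + \frac{616}{3} = -2025 + \frac{616}{3} = - \frac{5459}{3}$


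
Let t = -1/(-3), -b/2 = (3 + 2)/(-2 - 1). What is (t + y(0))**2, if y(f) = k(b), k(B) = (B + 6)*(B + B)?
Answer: 316969/81 ≈ 3913.2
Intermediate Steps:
b = 10/3 (b = -2*(3 + 2)/(-2 - 1) = -10/(-3) = -10*(-1)/3 = -2*(-5/3) = 10/3 ≈ 3.3333)
k(B) = 2*B*(6 + B) (k(B) = (6 + B)*(2*B) = 2*B*(6 + B))
y(f) = 560/9 (y(f) = 2*(10/3)*(6 + 10/3) = 2*(10/3)*(28/3) = 560/9)
t = 1/3 (t = -1*(-1/3) = 1/3 ≈ 0.33333)
(t + y(0))**2 = (1/3 + 560/9)**2 = (563/9)**2 = 316969/81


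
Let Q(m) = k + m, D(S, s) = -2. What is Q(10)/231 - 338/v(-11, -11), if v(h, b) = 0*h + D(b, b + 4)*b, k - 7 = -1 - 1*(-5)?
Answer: -168/11 ≈ -15.273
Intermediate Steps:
k = 11 (k = 7 + (-1 - 1*(-5)) = 7 + (-1 + 5) = 7 + 4 = 11)
v(h, b) = -2*b (v(h, b) = 0*h - 2*b = 0 - 2*b = -2*b)
Q(m) = 11 + m
Q(10)/231 - 338/v(-11, -11) = (11 + 10)/231 - 338/((-2*(-11))) = 21*(1/231) - 338/22 = 1/11 - 338*1/22 = 1/11 - 169/11 = -168/11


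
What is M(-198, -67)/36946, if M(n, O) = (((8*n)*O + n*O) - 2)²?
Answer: 11188736/29 ≈ 3.8582e+5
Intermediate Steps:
M(n, O) = (-2 + 9*O*n)² (M(n, O) = ((8*O*n + O*n) - 2)² = (9*O*n - 2)² = (-2 + 9*O*n)²)
M(-198, -67)/36946 = (-2 + 9*(-67)*(-198))²/36946 = (-2 + 119394)²*(1/36946) = 119392²*(1/36946) = 14254449664*(1/36946) = 11188736/29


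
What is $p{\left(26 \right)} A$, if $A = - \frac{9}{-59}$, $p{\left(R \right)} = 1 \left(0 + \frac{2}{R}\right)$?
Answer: $\frac{9}{767} \approx 0.011734$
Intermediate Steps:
$p{\left(R \right)} = \frac{2}{R}$ ($p{\left(R \right)} = 1 \frac{2}{R} = \frac{2}{R}$)
$A = \frac{9}{59}$ ($A = \left(-9\right) \left(- \frac{1}{59}\right) = \frac{9}{59} \approx 0.15254$)
$p{\left(26 \right)} A = \frac{2}{26} \cdot \frac{9}{59} = 2 \cdot \frac{1}{26} \cdot \frac{9}{59} = \frac{1}{13} \cdot \frac{9}{59} = \frac{9}{767}$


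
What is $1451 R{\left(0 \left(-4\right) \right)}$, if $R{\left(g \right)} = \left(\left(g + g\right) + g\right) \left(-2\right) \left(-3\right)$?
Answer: $0$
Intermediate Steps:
$R{\left(g \right)} = 18 g$ ($R{\left(g \right)} = \left(2 g + g\right) \left(-2\right) \left(-3\right) = 3 g \left(-2\right) \left(-3\right) = - 6 g \left(-3\right) = 18 g$)
$1451 R{\left(0 \left(-4\right) \right)} = 1451 \cdot 18 \cdot 0 \left(-4\right) = 1451 \cdot 18 \cdot 0 = 1451 \cdot 0 = 0$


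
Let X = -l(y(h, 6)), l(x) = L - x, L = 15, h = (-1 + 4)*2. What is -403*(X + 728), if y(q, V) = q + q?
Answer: -292175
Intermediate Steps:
h = 6 (h = 3*2 = 6)
y(q, V) = 2*q
l(x) = 15 - x
X = -3 (X = -(15 - 2*6) = -(15 - 1*12) = -(15 - 12) = -1*3 = -3)
-403*(X + 728) = -403*(-3 + 728) = -403*725 = -292175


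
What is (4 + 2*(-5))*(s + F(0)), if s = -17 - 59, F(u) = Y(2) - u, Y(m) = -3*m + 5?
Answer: 462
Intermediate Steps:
Y(m) = 5 - 3*m
F(u) = -1 - u (F(u) = (5 - 3*2) - u = (5 - 6) - u = -1 - u)
s = -76
(4 + 2*(-5))*(s + F(0)) = (4 + 2*(-5))*(-76 + (-1 - 1*0)) = (4 - 10)*(-76 + (-1 + 0)) = -6*(-76 - 1) = -6*(-77) = 462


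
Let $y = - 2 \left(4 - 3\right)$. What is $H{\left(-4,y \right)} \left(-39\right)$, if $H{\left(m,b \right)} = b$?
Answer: $78$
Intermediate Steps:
$y = -2$ ($y = \left(-2\right) 1 = -2$)
$H{\left(-4,y \right)} \left(-39\right) = \left(-2\right) \left(-39\right) = 78$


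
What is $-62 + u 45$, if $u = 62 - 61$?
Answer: $-17$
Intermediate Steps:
$u = 1$ ($u = 62 - 61 = 1$)
$-62 + u 45 = -62 + 1 \cdot 45 = -62 + 45 = -17$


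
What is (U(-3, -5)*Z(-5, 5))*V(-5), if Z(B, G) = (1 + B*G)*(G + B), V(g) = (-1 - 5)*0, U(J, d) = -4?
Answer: 0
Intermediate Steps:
V(g) = 0 (V(g) = -6*0 = 0)
Z(B, G) = (1 + B*G)*(B + G)
(U(-3, -5)*Z(-5, 5))*V(-5) = -4*(-5 + 5 - 5*5**2 + 5*(-5)**2)*0 = -4*(-5 + 5 - 5*25 + 5*25)*0 = -4*(-5 + 5 - 125 + 125)*0 = -4*0*0 = 0*0 = 0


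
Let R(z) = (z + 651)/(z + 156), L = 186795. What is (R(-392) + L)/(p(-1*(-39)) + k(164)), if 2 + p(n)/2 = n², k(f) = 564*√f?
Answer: -66962625359/5066719400 + 6215753901*√41/1266679850 ≈ 18.205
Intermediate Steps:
p(n) = -4 + 2*n²
R(z) = (651 + z)/(156 + z)
(R(-392) + L)/(p(-1*(-39)) + k(164)) = ((651 - 392)/(156 - 392) + 186795)/((-4 + 2*(-1*(-39))²) + 564*√164) = (259/(-236) + 186795)/((-4 + 2*39²) + 564*(2*√41)) = (-1/236*259 + 186795)/((-4 + 2*1521) + 1128*√41) = (-259/236 + 186795)/((-4 + 3042) + 1128*√41) = 44083361/(236*(3038 + 1128*√41))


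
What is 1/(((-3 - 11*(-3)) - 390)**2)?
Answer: 1/129600 ≈ 7.7161e-6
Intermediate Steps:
1/(((-3 - 11*(-3)) - 390)**2) = 1/(((-3 + 33) - 390)**2) = 1/((30 - 390)**2) = 1/((-360)**2) = 1/129600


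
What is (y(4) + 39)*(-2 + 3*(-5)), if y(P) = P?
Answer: -731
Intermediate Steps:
(y(4) + 39)*(-2 + 3*(-5)) = (4 + 39)*(-2 + 3*(-5)) = 43*(-2 - 15) = 43*(-17) = -731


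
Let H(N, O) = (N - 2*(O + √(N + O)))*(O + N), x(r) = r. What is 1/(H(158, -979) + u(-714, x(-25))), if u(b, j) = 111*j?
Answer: -1740011/3029851830765 - 1642*I*√821/3029851830765 ≈ -5.7429e-7 - 1.5528e-8*I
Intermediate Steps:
H(N, O) = (N + O)*(N - 2*O - 2*√(N + O)) (H(N, O) = (N + (-2*O - 2*√(N + O)))*(N + O) = (N - 2*O - 2*√(N + O))*(N + O) = (N + O)*(N - 2*O - 2*√(N + O)))
1/(H(158, -979) + u(-714, x(-25))) = 1/((158² - 2*(-979)² - 1*158*(-979) - 2*158*√(158 - 979) - 2*(-979)*√(158 - 979)) + 111*(-25)) = 1/((24964 - 2*958441 + 154682 - 2*158*√(-821) - 2*(-979)*√(-821)) - 2775) = 1/((24964 - 1916882 + 154682 - 2*158*I*√821 - 2*(-979)*I*√821) - 2775) = 1/((24964 - 1916882 + 154682 - 316*I*√821 + 1958*I*√821) - 2775) = 1/((-1737236 + 1642*I*√821) - 2775) = 1/(-1740011 + 1642*I*√821)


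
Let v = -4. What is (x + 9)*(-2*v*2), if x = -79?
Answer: -1120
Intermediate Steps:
(x + 9)*(-2*v*2) = (-79 + 9)*(-2*(-4)*2) = -560*2 = -70*16 = -1120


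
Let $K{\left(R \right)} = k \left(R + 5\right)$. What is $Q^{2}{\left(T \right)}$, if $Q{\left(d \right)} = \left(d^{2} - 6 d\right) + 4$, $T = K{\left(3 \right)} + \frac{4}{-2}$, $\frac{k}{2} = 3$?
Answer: $3400336$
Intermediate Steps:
$k = 6$ ($k = 2 \cdot 3 = 6$)
$K{\left(R \right)} = 30 + 6 R$ ($K{\left(R \right)} = 6 \left(R + 5\right) = 6 \left(5 + R\right) = 30 + 6 R$)
$T = 46$ ($T = \left(30 + 6 \cdot 3\right) + \frac{4}{-2} = \left(30 + 18\right) + 4 \left(- \frac{1}{2}\right) = 48 - 2 = 46$)
$Q{\left(d \right)} = 4 + d^{2} - 6 d$
$Q^{2}{\left(T \right)} = \left(4 + 46^{2} - 276\right)^{2} = \left(4 + 2116 - 276\right)^{2} = 1844^{2} = 3400336$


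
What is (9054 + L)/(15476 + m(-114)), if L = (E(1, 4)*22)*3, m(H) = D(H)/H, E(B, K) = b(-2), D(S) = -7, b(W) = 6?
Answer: 1077300/1764271 ≈ 0.61062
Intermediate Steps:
E(B, K) = 6
m(H) = -7/H
L = 396 (L = (6*22)*3 = 132*3 = 396)
(9054 + L)/(15476 + m(-114)) = (9054 + 396)/(15476 - 7/(-114)) = 9450/(15476 - 7*(-1/114)) = 9450/(15476 + 7/114) = 9450/(1764271/114) = 9450*(114/1764271) = 1077300/1764271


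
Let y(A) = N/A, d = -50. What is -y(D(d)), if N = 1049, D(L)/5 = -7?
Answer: 1049/35 ≈ 29.971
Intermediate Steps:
D(L) = -35 (D(L) = 5*(-7) = -35)
y(A) = 1049/A
-y(D(d)) = -1049/(-35) = -1049*(-1)/35 = -1*(-1049/35) = 1049/35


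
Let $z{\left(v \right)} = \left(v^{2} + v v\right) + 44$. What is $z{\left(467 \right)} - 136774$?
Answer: $299448$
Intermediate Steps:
$z{\left(v \right)} = 44 + 2 v^{2}$ ($z{\left(v \right)} = \left(v^{2} + v^{2}\right) + 44 = 2 v^{2} + 44 = 44 + 2 v^{2}$)
$z{\left(467 \right)} - 136774 = \left(44 + 2 \cdot 467^{2}\right) - 136774 = \left(44 + 2 \cdot 218089\right) - 136774 = \left(44 + 436178\right) - 136774 = 436222 - 136774 = 299448$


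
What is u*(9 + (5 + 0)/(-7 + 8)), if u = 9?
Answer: 126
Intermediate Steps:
u*(9 + (5 + 0)/(-7 + 8)) = 9*(9 + (5 + 0)/(-7 + 8)) = 9*(9 + 5/1) = 9*(9 + 5*1) = 9*(9 + 5) = 9*14 = 126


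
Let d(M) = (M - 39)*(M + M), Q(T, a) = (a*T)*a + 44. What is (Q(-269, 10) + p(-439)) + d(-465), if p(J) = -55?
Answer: 441809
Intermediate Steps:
Q(T, a) = 44 + T*a**2 (Q(T, a) = (T*a)*a + 44 = T*a**2 + 44 = 44 + T*a**2)
d(M) = 2*M*(-39 + M) (d(M) = (-39 + M)*(2*M) = 2*M*(-39 + M))
(Q(-269, 10) + p(-439)) + d(-465) = ((44 - 269*10**2) - 55) + 2*(-465)*(-39 - 465) = ((44 - 269*100) - 55) + 2*(-465)*(-504) = ((44 - 26900) - 55) + 468720 = (-26856 - 55) + 468720 = -26911 + 468720 = 441809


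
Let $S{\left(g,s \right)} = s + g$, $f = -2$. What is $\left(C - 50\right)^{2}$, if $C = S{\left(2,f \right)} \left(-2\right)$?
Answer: $2500$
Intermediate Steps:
$S{\left(g,s \right)} = g + s$
$C = 0$ ($C = \left(2 - 2\right) \left(-2\right) = 0 \left(-2\right) = 0$)
$\left(C - 50\right)^{2} = \left(0 - 50\right)^{2} = \left(-50\right)^{2} = 2500$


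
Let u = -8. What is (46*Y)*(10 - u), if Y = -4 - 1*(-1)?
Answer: -2484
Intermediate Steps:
Y = -3 (Y = -4 + 1 = -3)
(46*Y)*(10 - u) = (46*(-3))*(10 - 1*(-8)) = -138*(10 + 8) = -138*18 = -2484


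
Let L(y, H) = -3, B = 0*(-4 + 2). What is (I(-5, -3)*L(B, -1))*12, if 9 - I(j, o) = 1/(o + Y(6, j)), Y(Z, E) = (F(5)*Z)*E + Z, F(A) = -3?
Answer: -10032/31 ≈ -323.61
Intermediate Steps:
B = 0 (B = 0*(-2) = 0)
Y(Z, E) = Z - 3*E*Z (Y(Z, E) = (-3*Z)*E + Z = -3*E*Z + Z = Z - 3*E*Z)
I(j, o) = 9 - 1/(6 + o - 18*j) (I(j, o) = 9 - 1/(o + 6*(1 - 3*j)) = 9 - 1/(o + (6 - 18*j)) = 9 - 1/(6 + o - 18*j))
(I(-5, -3)*L(B, -1))*12 = (((53 - 162*(-5) + 9*(-3))/(6 - 3 - 18*(-5)))*(-3))*12 = (((53 + 810 - 27)/(6 - 3 + 90))*(-3))*12 = ((836/93)*(-3))*12 = -836/31*12 = -10032/31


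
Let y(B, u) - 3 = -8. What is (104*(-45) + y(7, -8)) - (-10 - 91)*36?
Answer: -1049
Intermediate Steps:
y(B, u) = -5 (y(B, u) = 3 - 8 = -5)
(104*(-45) + y(7, -8)) - (-10 - 91)*36 = (104*(-45) - 5) - (-10 - 91)*36 = (-4680 - 5) - (-101)*36 = -4685 - 1*(-3636) = -4685 + 3636 = -1049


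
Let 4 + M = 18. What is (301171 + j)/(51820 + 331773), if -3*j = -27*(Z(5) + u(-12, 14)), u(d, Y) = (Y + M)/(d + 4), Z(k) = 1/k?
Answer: 3011413/3835930 ≈ 0.78505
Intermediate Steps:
M = 14 (M = -4 + 18 = 14)
u(d, Y) = (14 + Y)/(4 + d) (u(d, Y) = (Y + 14)/(d + 4) = (14 + Y)/(4 + d))
j = -297/10 (j = -(-9)*(1/5 + (14 + 14)/(4 - 12)) = -(-9)*(⅕ + 28/(-8)) = -(-9)*(⅕ - ⅛*28) = -(-9)*(⅕ - 7/2) = -(-9)*(-33)/10 = -⅓*891/10 = -297/10 ≈ -29.700)
(301171 + j)/(51820 + 331773) = (301171 - 297/10)/(51820 + 331773) = (3011413/10)/383593 = (3011413/10)*(1/383593) = 3011413/3835930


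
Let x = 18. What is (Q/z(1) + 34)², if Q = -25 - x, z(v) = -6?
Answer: 61009/36 ≈ 1694.7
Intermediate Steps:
Q = -43 (Q = -25 - 1*18 = -25 - 18 = -43)
(Q/z(1) + 34)² = (-43/(-6) + 34)² = (-43*(-⅙) + 34)² = (43/6 + 34)² = (247/6)² = 61009/36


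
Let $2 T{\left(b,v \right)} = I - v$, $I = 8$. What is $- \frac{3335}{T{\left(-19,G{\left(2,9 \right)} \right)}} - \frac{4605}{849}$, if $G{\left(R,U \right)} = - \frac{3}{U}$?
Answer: $- \frac{1140241}{1415} \approx -805.82$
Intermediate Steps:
$T{\left(b,v \right)} = 4 - \frac{v}{2}$ ($T{\left(b,v \right)} = \frac{8 - v}{2} = 4 - \frac{v}{2}$)
$- \frac{3335}{T{\left(-19,G{\left(2,9 \right)} \right)}} - \frac{4605}{849} = - \frac{3335}{4 - \frac{\left(-3\right) \frac{1}{9}}{2}} - \frac{4605}{849} = - \frac{3335}{4 - \frac{\left(-3\right) \frac{1}{9}}{2}} - \frac{1535}{283} = - \frac{3335}{4 - - \frac{1}{6}} - \frac{1535}{283} = - \frac{3335}{4 + \frac{1}{6}} - \frac{1535}{283} = - \frac{3335}{\frac{25}{6}} - \frac{1535}{283} = \left(-3335\right) \frac{6}{25} - \frac{1535}{283} = - \frac{4002}{5} - \frac{1535}{283} = - \frac{1140241}{1415}$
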